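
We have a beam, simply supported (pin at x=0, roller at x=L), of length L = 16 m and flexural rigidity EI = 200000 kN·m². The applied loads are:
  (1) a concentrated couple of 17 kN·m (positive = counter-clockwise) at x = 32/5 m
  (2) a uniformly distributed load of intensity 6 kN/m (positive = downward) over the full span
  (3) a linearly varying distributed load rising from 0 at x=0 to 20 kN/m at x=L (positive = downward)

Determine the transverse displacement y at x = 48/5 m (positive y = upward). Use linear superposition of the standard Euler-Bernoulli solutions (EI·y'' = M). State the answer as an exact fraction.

Load 1 — applied couple M₀=17 kN·m at a=32/5 m (b=L-a=48/5):
  y_1 = (M₀x³/(6L)-M₀(x-a)²/2+C₁x)/EI  [x>a] with C₁=M₀(3b²-L²)/(6L)=272/75 = (17·(48/5)³/(6·16)-17·((48/5)-(32/5))²/2+(272/75)·(48/5))/200000 = 204/390625 m
Load 2 — uniform load w=6 kN/m over full span:
  y_2 = -wx(L³-2Lx²+x³)/(24EI) = -6·(48/5)·(16³-2·16·(48/5)²+(48/5)³)/(24·200000) = -47616/1953125 m
Load 3 — triangular load w₀=20 kN/m (0→w₀ over full span):
  y_3 = -w₀x(7L⁴-10L²x²+3x⁴)/(360LEI) = -20·(48/5)·(7·16⁴-10·16²·(48/5)²+3·(48/5)⁴)/(360·16·200000) = -1212416/29296875 m
Superposition: y = Σ y_i = -1911356/29296875 m ≈ -0.065241 m

y(48/5) = -1911356/29296875 m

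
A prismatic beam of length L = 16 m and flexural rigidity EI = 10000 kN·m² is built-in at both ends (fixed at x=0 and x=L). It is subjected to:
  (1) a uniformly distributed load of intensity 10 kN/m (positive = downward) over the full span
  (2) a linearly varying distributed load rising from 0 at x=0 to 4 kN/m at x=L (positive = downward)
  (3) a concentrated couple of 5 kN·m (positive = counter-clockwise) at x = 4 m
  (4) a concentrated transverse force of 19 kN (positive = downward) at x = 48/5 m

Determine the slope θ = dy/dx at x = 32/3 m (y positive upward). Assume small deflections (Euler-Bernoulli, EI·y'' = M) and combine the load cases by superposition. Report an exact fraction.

θ(32/3) = 5392639/151875000 rad

Load 1 — uniform load w=10 kN/m over full span:
  θ_1 = -wx(L-x)(L-2x)/(12EI) = -10·(32/3)·(16-(32/3))·(16-2·(32/3))/(12·10000) = 256/10125 rad
Load 2 — triangular load w₀=4 kN/m (0→w₀ over full span):
  θ_2 = -w₀(2x(L-x)(L-2x)(x+2L)+x²(L-x)²)/(120LEI) = -4·(2·(32/3)·(16-(32/3))·(16-2·(32/3))·((32/3)+2·16)+(32/3)²·(16-(32/3))²)/(120·16·10000) = 3584/759375 rad
Load 3 — applied couple M₀=5 kN·m at a=4 m (b=L-a=12):
  θ_3 = (R_Ax²/2 - M_Ax - M₀(x-a))/EI  [x>a] with R_A=45/128, M_A=-15/16 = ((45/128)·(32/3)²/2 - (-15/16)·(32/3) - 5·((32/3)-4))/10000 = -1/3000 rad
Load 4 — point force P=19 kN at a=48/5 m (b=L-a=32/5):
  θ_4 = Pa²(L-x)(2bL-(3b+a)(L-x))/(2L³EI)  [x>a] = 19·(48/5)²·(16-(32/3))·(2·(32/5)·16-(3·(32/5)+(48/5))·(16-(32/3)))/(2·16³·10000) = 456/78125 rad
Superposition: θ = Σ θ_i = 5392639/151875000 rad ≈ 0.035507 rad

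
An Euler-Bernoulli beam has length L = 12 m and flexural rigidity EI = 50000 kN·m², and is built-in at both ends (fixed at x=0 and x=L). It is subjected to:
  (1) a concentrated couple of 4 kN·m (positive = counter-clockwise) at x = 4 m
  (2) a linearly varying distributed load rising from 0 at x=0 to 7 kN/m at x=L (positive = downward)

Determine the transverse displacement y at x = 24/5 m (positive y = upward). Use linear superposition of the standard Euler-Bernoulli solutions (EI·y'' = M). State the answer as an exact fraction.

Load 1 — applied couple M₀=4 kN·m at a=4 m (b=L-a=8):
  y_1 = (R_Ax³/6 - M_Ax²/2 - M₀(x-a)²/2)/EI  [x>a] with R_A=4/9, M_A=0 = ((4/9)·(24/5)³/6 - 0·(24/5)²/2 - 4·((24/5)-4)²/2)/50000 = 54/390625 m
Load 2 — triangular load w₀=7 kN/m (0→w₀ over full span):
  y_2 = -w₀x²(L-x)²(x+2L)/(120LEI) = -7·(24/5)²·(12-(24/5))²·((24/5)+2·12)/(120·12·50000) = -163296/48828125 m
Superposition: y = Σ y_i = -156546/48828125 m ≈ -0.003206 m

y(24/5) = -156546/48828125 m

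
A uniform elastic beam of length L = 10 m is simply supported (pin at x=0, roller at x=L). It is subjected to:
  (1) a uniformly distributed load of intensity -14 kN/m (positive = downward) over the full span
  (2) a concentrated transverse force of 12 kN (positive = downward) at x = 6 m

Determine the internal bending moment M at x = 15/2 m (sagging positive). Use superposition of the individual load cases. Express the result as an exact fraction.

M(15/2) = -453/4 kN·m

Load 1 — uniform load w=-14 kN/m over full span:
  M_1 = wx(L-x)/2 = (-14)·(15/2)·(10-(15/2))/2 = -525/4 kN·m
Load 2 — point force P=12 kN at a=6 m (b=L-a=4):
  M_2 = Pa(L-x)/L  [x>a] = 12·6·(10-(15/2))/10 = 18 kN·m
Superposition: M = Σ M_i = -453/4 kN·m ≈ -113.250000 kN·m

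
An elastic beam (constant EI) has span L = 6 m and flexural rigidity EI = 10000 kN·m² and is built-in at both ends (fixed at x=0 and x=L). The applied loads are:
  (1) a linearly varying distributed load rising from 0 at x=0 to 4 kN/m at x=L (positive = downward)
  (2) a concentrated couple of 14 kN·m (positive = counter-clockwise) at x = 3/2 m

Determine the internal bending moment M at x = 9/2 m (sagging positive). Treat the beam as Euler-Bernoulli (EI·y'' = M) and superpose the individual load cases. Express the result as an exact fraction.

M(9/2) = 137/80 kN·m

Load 1 — triangular load w₀=4 kN/m (0→w₀ over full span):
  M_1 = 3w₀Lx/20 - w₀L²/30 - w₀x³/(6L) = 3·4·6·(9/2)/20 - 4·6²/30 - 4·(9/2)³/(6·6) = 51/40 kN·m
Load 2 — applied couple M₀=14 kN·m at a=3/2 m (b=L-a=9/2):
  M_2 = R_Ax - M_A - M₀  [x>a] with R_A=21/8, M_A=-21/8 = (21/8)·(9/2) - (-21/8) - 14 = 7/16 kN·m
Superposition: M = Σ M_i = 137/80 kN·m ≈ 1.712500 kN·m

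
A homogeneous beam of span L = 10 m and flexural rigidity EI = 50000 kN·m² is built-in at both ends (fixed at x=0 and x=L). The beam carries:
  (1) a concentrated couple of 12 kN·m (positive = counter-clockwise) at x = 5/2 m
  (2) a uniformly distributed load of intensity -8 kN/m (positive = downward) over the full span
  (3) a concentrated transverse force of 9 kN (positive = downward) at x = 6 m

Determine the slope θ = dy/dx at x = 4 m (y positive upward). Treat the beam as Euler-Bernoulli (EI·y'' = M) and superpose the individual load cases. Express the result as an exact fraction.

θ(4) = 3073/6250000 rad

Load 1 — applied couple M₀=12 kN·m at a=5/2 m (b=L-a=15/2):
  θ_1 = (R_Ax²/2 - M_Ax - M₀(x-a))/EI  [x>a] with R_A=27/20, M_A=-9/4 = ((27/20)·4²/2 - (-9/4)·4 - 12·(4-(5/2)))/50000 = 9/250000 rad
Load 2 — uniform load w=-8 kN/m over full span:
  θ_2 = -wx(L-x)(L-2x)/(12EI) = -(-8)·4·(10-4)·(10-2·4)/(12·50000) = 2/3125 rad
Load 3 — point force P=9 kN at a=6 m (b=L-a=4):
  θ_3 = -Pb²x(2aL-(3a+b)x)/(2L³EI)  [x≤a] = -9·4²·4·(2·6·10-(3·6+4)·4)/(2·10³·50000) = -72/390625 rad
Superposition: θ = Σ θ_i = 3073/6250000 rad ≈ 0.000492 rad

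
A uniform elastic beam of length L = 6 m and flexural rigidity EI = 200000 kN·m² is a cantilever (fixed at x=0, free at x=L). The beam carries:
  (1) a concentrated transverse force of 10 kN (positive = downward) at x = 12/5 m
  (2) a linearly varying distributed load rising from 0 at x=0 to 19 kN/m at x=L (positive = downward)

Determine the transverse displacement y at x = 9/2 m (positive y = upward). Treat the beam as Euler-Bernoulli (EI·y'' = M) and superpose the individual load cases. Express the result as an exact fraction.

y(9/2) = -20455263/2560000000 m

Load 1 — point force P=10 kN at a=12/5 m (b=L-a=18/5):
  y_1 = -Pa²(3x-a)/(6EI)  [x>a] = -10·(12/5)²·(3·(9/2)-(12/5))/(6·200000) = -333/625000 m
Load 2 — triangular load w₀=19 kN/m (0→w₀ over full span):
  y_2 = (w₀Lx³/12-w₀L²x²/6-w₀x⁵/(120L))/EI = (19·6·(9/2)³/12-19·6²·(9/2)²/6-19·(9/2)⁵/(120·6))/200000 = -3818259/512000000 m
Superposition: y = Σ y_i = -20455263/2560000000 m ≈ -0.007990 m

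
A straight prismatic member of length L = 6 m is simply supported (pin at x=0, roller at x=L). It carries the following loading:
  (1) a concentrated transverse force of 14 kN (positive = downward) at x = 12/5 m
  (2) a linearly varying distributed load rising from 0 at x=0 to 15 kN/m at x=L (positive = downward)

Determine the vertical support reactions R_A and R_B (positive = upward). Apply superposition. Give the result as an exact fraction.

Load 1 — point force P=14 kN at a=12/5 m (b=L-a=18/5):
  R_A = Pb/L = 14·(18/5)/6 = 42/5 kN
  R_B = Pa/L = 14·(12/5)/6 = 28/5 kN
Load 2 — triangular load w₀=15 kN/m (0→w₀ over full span):
  R_A = w₀L/6 = 15·6/6 = 15 kN
  R_B = w₀L/3 = 15·6/3 = 30 kN
Superposition: R_A = 117/5 kN, R_B = 178/5 kN

R_A = 117/5 kN, R_B = 178/5 kN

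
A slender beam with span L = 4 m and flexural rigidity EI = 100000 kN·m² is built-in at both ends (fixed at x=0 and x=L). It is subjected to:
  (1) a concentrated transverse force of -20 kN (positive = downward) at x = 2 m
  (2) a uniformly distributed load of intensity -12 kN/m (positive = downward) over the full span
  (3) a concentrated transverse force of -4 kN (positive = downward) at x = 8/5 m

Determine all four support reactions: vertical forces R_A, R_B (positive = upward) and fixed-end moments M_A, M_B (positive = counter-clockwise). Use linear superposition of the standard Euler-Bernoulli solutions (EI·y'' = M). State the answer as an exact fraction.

Load 1 — point force P=-20 kN at a=2 m (b=L-a=2):
  R_A = Pb²(3a+b)/L³ = (-20)·2²·(3·2+2)/4³ = -10 kN
  M_A = Pab²/L² = (-20)·2·2²/4² = -10 kN·m
  R_B = Pa²(a+3b)/L³ = (-20)·2²·(2+3·2)/4³ = -10 kN
  M_B = -Pa²b/L² = -(-20)·2²·2/4² = 10 kN·m
Load 2 — uniform load w=-12 kN/m over full span:
  R_A = wL/2 = (-12)·4/2 = -24 kN
  M_A = wL²/12 = (-12)·4²/12 = -16 kN·m
  R_B = wL/2 = (-12)·4/2 = -24 kN
  M_B = -wL²/12 = -(-12)·4²/12 = 16 kN·m
Load 3 — point force P=-4 kN at a=8/5 m (b=L-a=12/5):
  R_A = Pb²(3a+b)/L³ = (-4)·(12/5)²·(3·(8/5)+(12/5))/4³ = -324/125 kN
  M_A = Pab²/L² = (-4)·(8/5)·(12/5)²/4² = -288/125 kN·m
  R_B = Pa²(a+3b)/L³ = (-4)·(8/5)²·((8/5)+3·(12/5))/4³ = -176/125 kN
  M_B = -Pa²b/L² = -(-4)·(8/5)²·(12/5)/4² = 192/125 kN·m
Superposition: R_A = -4574/125 kN, M_A = -3538/125 kN·m, R_B = -4426/125 kN, M_B = 3442/125 kN·m

R_A = -4574/125 kN, M_A = -3538/125 kN·m, R_B = -4426/125 kN, M_B = 3442/125 kN·m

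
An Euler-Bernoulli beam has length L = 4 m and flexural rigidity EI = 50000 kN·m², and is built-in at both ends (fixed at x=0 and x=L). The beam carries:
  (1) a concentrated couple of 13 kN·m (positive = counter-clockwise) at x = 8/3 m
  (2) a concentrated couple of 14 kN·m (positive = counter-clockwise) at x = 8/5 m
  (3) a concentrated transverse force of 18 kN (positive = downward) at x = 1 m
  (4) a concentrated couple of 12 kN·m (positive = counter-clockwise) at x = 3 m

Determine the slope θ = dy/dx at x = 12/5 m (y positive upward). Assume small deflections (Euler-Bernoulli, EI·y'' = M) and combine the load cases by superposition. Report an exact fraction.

θ(12/5) = 2427/31250000 rad

Load 1 — applied couple M₀=13 kN·m at a=8/3 m (b=L-a=4/3):
  θ_1 = (R_Ax²/2 - M_Ax)/EI  [x≤a] with R_A=13/3, M_A=13/3 = ((13/3)·(12/5)²/2 - (13/3)·(12/5))/50000 = 13/312500 rad
Load 2 — applied couple M₀=14 kN·m at a=8/5 m (b=L-a=12/5):
  θ_2 = (R_Ax²/2 - M_Ax - M₀(x-a))/EI  [x>a] with R_A=126/25, M_A=42/25 = ((126/25)·(12/5)²/2 - (42/25)·(12/5) - 14·((12/5)-(8/5)))/50000 = -28/1953125 rad
Load 3 — point force P=18 kN at a=1 m (b=L-a=3):
  θ_3 = Pa²(L-x)(2bL-(3b+a)(L-x))/(2L³EI)  [x>a] = 18·1²·(4-(12/5))·(2·3·4-(3·3+1)·(4-(12/5)))/(2·4³·50000) = 9/250000 rad
Load 4 — applied couple M₀=12 kN·m at a=3 m (b=L-a=1):
  θ_4 = (R_Ax²/2 - M_Ax)/EI  [x≤a] with R_A=27/8, M_A=15/4 = ((27/8)·(12/5)²/2 - (15/4)·(12/5))/50000 = 9/625000 rad
Superposition: θ = Σ θ_i = 2427/31250000 rad ≈ 0.000078 rad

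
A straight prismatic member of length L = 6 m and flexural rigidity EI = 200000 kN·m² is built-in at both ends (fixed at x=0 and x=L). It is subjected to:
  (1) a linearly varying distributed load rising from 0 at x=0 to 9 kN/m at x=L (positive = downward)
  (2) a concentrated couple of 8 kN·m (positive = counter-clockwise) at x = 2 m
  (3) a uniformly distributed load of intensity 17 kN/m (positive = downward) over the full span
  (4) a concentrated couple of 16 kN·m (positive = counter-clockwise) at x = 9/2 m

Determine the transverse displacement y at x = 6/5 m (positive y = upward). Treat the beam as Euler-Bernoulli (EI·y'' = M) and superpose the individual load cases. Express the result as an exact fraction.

y(6/5) = -243743/1562500000 m

Load 1 — triangular load w₀=9 kN/m (0→w₀ over full span):
  y_1 = -w₀x²(L-x)²(x+2L)/(120LEI) = -9·(6/5)²·(6-(6/5))²·((6/5)+2·6)/(120·6·200000) = -2673/97656250 m
Load 2 — applied couple M₀=8 kN·m at a=2 m (b=L-a=4):
  y_2 = (R_Ax³/6 - M_Ax²/2)/EI  [x≤a] with R_A=16/9, M_A=0 = ((16/9)·(6/5)³/6 - 0·(6/5)²/2)/200000 = 1/390625 m
Load 3 — uniform load w=17 kN/m over full span:
  y_3 = -wx²(L-x)²/(24EI) = -17·(6/5)²·(6-(6/5))²/(24·200000) = -459/3906250 m
Load 4 — applied couple M₀=16 kN·m at a=9/2 m (b=L-a=3/2):
  y_4 = (R_Ax³/6 - M_Ax²/2)/EI  [x≤a] with R_A=3, M_A=5 = (3·(6/5)³/6 - 5·(6/5)²/2)/200000 = -171/12500000 m
Superposition: y = Σ y_i = -243743/1562500000 m ≈ -0.000156 m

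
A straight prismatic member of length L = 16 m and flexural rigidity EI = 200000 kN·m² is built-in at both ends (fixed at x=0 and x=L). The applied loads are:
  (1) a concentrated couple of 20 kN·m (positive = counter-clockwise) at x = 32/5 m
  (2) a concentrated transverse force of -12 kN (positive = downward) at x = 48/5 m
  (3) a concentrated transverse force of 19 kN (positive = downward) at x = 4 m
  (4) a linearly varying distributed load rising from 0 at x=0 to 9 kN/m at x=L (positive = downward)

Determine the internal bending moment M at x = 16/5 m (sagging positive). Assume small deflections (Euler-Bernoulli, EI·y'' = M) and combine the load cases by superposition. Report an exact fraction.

M(16/5) = 15183/2500 kN·m

Load 1 — applied couple M₀=20 kN·m at a=32/5 m (b=L-a=48/5):
  M_1 = R_Ax - M_A  [x≤a] with R_A=9/5, M_A=12/5 = (9/5)·(16/5) - (12/5) = 84/25 kN·m
Load 2 — point force P=-12 kN at a=48/5 m (b=L-a=32/5):
  M_2 = Pb²(3a+b)x/L³ - Pab²/L²  [x≤a] = (-12)·(32/5)²·(3·(48/5)+(32/5))·(16/5)/16³ - (-12)·(48/5)·(32/5)²/16² = 3072/625 kN·m
Load 3 — point force P=19 kN at a=4 m (b=L-a=12):
  M_3 = Pb²(3a+b)x/L³ - Pab²/L²  [x≤a] = 19·12²·(3·4+12)·(16/5)/16³ - 19·4·12²/16² = 171/20 kN·m
Load 4 — triangular load w₀=9 kN/m (0→w₀ over full span):
  M_4 = 3w₀Lx/20 - w₀L²/30 - w₀x³/(6L) = 3·9·16·(16/5)/20 - 9·16²/30 - 9·(16/5)³/(6·16) = -1344/125 kN·m
Superposition: M = Σ M_i = 15183/2500 kN·m ≈ 6.073200 kN·m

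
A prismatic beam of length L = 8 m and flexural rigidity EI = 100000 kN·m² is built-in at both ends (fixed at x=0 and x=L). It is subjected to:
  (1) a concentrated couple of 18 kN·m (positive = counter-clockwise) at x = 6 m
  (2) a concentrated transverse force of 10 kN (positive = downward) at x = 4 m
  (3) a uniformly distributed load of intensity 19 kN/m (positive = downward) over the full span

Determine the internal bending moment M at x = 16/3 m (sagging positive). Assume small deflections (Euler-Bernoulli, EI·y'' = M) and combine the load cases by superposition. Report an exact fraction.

M(16/3) = 3239/72 kN·m

Load 1 — applied couple M₀=18 kN·m at a=6 m (b=L-a=2):
  M_1 = R_Ax - M_A  [x≤a] with R_A=81/32, M_A=45/8 = (81/32)·(16/3) - (45/8) = 63/8 kN·m
Load 2 — point force P=10 kN at a=4 m (b=L-a=4):
  M_2 = Pa²(a+3b)(L-x)/L³ - Pa²b/L²  [x>a] = 10·4²·(4+3·4)·(8-(16/3))/8³ - 10·4²·4/8² = 10/3 kN·m
Load 3 — uniform load w=19 kN/m over full span:
  M_3 = wLx/2 - wL²/12 - wx²/2 = 19·8·(16/3)/2 - 19·8²/12 - 19·(16/3)²/2 = 304/9 kN·m
Superposition: M = Σ M_i = 3239/72 kN·m ≈ 44.986111 kN·m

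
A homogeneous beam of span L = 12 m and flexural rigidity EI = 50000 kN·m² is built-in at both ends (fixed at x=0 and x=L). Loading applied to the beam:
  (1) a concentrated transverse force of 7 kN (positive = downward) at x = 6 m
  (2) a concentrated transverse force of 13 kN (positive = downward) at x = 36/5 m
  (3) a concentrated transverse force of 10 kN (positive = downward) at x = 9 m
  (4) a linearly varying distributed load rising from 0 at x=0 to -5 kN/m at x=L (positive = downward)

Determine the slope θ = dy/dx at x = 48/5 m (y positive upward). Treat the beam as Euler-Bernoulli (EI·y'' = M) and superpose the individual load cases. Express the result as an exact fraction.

Load 1 — point force P=7 kN at a=6 m (b=L-a=6):
  θ_1 = Pa²(L-x)(2bL-(3b+a)(L-x))/(2L³EI)  [x>a] = 7·6²·(12-(48/5))·(2·6·12-(3·6+6)·(12-(48/5)))/(2·12³·50000) = 189/625000 rad
Load 2 — point force P=13 kN at a=36/5 m (b=L-a=24/5):
  θ_2 = Pa²(L-x)(2bL-(3b+a)(L-x))/(2L³EI)  [x>a] = 13·(36/5)²·(12-(48/5))·(2·(24/5)·12-(3·(24/5)+(36/5))·(12-(48/5)))/(2·12³·50000) = 11583/19531250 rad
Load 3 — point force P=10 kN at a=9 m (b=L-a=3):
  θ_3 = Pa²(L-x)(2bL-(3b+a)(L-x))/(2L³EI)  [x>a] = 10·9²·(12-(48/5))·(2·3·12-(3·3+9)·(12-(48/5)))/(2·12³·50000) = 81/250000 rad
Load 4 — triangular load w₀=-5 kN/m (0→w₀ over full span):
  θ_4 = -w₀(2x(L-x)(L-2x)(x+2L)+x²(L-x)²)/(120LEI) = -(-5)·(2·(48/5)·(12-(48/5))·(12-2·(48/5))·((48/5)+2·12)+(48/5)²·(12-(48/5))²)/(120·12·50000) = -288/390625 rad
Superposition: θ = Σ θ_i = 75339/156250000 rad ≈ 0.000482 rad

θ(48/5) = 75339/156250000 rad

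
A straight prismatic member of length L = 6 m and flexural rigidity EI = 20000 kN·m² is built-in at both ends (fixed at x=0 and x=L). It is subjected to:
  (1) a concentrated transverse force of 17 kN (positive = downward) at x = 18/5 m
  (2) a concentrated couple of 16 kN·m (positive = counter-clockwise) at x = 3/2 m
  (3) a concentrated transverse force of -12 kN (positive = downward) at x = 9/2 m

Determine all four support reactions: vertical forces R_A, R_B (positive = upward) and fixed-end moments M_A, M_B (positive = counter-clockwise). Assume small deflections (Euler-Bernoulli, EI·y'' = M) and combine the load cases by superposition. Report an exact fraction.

R_A = 7109/1000 kN, M_A = 3417/1000 kN·m, R_B = -2109/1000 kN, M_B = 437/1000 kN·m

Load 1 — point force P=17 kN at a=18/5 m (b=L-a=12/5):
  R_A = Pb²(3a+b)/L³ = 17·(12/5)²·(3·(18/5)+(12/5))/6³ = 748/125 kN
  M_A = Pab²/L² = 17·(18/5)·(12/5)²/6² = 1224/125 kN·m
  R_B = Pa²(a+3b)/L³ = 17·(18/5)²·((18/5)+3·(12/5))/6³ = 1377/125 kN
  M_B = -Pa²b/L² = -17·(18/5)²·(12/5)/6² = -1836/125 kN·m
Load 2 — applied couple M₀=16 kN·m at a=3/2 m (b=L-a=9/2):
  R_A = 6M₀ab/L³ = 6·16·(3/2)·(9/2)/6³ = 3 kN
  M_A = M₀b(2a-b)/L² = 16·(9/2)·(2·(3/2)-(9/2))/6² = -3 kN·m
  R_B = -6M₀ab/L³ = -6·16·(3/2)·(9/2)/6³ = -3 kN
  M_B = M₀a(2b-a)/L² = 16·(3/2)·(2·(9/2)-(3/2))/6² = 5 kN·m
Load 3 — point force P=-12 kN at a=9/2 m (b=L-a=3/2):
  R_A = Pb²(3a+b)/L³ = (-12)·(3/2)²·(3·(9/2)+(3/2))/6³ = -15/8 kN
  M_A = Pab²/L² = (-12)·(9/2)·(3/2)²/6² = -27/8 kN·m
  R_B = Pa²(a+3b)/L³ = (-12)·(9/2)²·((9/2)+3·(3/2))/6³ = -81/8 kN
  M_B = -Pa²b/L² = -(-12)·(9/2)²·(3/2)/6² = 81/8 kN·m
Superposition: R_A = 7109/1000 kN, M_A = 3417/1000 kN·m, R_B = -2109/1000 kN, M_B = 437/1000 kN·m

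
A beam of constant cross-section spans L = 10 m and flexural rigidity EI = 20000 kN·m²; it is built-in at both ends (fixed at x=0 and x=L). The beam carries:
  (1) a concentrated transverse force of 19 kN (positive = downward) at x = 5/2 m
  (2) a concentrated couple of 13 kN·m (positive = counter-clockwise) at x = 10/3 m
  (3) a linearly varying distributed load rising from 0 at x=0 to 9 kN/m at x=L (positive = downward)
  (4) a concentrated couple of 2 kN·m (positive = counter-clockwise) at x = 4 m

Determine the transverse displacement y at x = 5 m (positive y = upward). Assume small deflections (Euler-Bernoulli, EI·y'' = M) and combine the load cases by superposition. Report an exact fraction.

Load 1 — point force P=19 kN at a=5/2 m (b=L-a=15/2):
  y_1 = -Pa²(L-x)²(3bL-(3b+a)(L-x))/(6L³EI)  [x>a] = -19·(5/2)²·(10-5)²·(3·(15/2)·10-(3·(15/2)+(5/2))·(10-5))/(6·10³·20000) = -19/7680 m
Load 2 — applied couple M₀=13 kN·m at a=10/3 m (b=L-a=20/3):
  y_2 = (R_Ax³/6 - M_Ax²/2 - M₀(x-a)²/2)/EI  [x>a] with R_A=26/15, M_A=0 = ((26/15)·5³/6 - 0·5²/2 - 13·(5-(10/3))²/2)/20000 = 13/14400 m
Load 3 — triangular load w₀=9 kN/m (0→w₀ over full span):
  y_3 = -w₀x²(L-x)²(x+2L)/(120LEI) = -9·5²·(10-5)²·(5+2·10)/(120·10·20000) = -3/512 m
Load 4 — applied couple M₀=2 kN·m at a=4 m (b=L-a=6):
  y_4 = (R_Ax³/6 - M_Ax²/2 - M₀(x-a)²/2)/EI  [x>a] with R_A=36/125, M_A=6/25 = ((36/125)·5³/6 - (6/25)·5²/2 - 2·(5-4)²/2)/20000 = 1/10000 m
Superposition: y = Σ y_i = -2639/360000 m ≈ -0.007331 m

y(5) = -2639/360000 m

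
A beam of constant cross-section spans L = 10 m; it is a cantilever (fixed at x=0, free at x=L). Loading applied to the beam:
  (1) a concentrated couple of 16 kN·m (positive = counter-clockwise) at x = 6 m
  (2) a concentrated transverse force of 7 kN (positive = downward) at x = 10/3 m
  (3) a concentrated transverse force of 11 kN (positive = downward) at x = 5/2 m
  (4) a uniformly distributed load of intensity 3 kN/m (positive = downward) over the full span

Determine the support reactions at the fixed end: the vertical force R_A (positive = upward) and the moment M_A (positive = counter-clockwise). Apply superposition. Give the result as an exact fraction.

R_A = 48 kN, M_A = 1109/6 kN·m

Load 1 — applied couple M₀=16 kN·m at a=6 m (b=L-a=4):
  R_A = 0 kN
  M_A = -M₀ = -16 kN·m
Load 2 — point force P=7 kN at a=10/3 m (b=L-a=20/3):
  R_A = P = 7 kN
  M_A = Pa = 7·(10/3) = 70/3 kN·m
Load 3 — point force P=11 kN at a=5/2 m (b=L-a=15/2):
  R_A = P = 11 kN
  M_A = Pa = 11·(5/2) = 55/2 kN·m
Load 4 — uniform load w=3 kN/m over full span:
  R_A = wL = 3·10 = 30 kN
  M_A = wL²/2 = 3·10²/2 = 150 kN·m
Superposition: R_A = 48 kN, M_A = 1109/6 kN·m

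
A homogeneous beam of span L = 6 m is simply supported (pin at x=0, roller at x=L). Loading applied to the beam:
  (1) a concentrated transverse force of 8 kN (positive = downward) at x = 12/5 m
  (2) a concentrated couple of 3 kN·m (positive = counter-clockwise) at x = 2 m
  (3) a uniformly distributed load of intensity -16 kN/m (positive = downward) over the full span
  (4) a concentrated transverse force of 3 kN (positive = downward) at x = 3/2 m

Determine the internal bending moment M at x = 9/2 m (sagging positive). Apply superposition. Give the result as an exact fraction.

Load 1 — point force P=8 kN at a=12/5 m (b=L-a=18/5):
  M_1 = Pa(L-x)/L  [x>a] = 8·(12/5)·(6-(9/2))/6 = 24/5 kN·m
Load 2 — applied couple M₀=3 kN·m at a=2 m (b=L-a=4):
  M_2 = M₀x/L - M₀  [x>a] = 3·(9/2)/6 - 3 = -3/4 kN·m
Load 3 — uniform load w=-16 kN/m over full span:
  M_3 = wx(L-x)/2 = (-16)·(9/2)·(6-(9/2))/2 = -54 kN·m
Load 4 — point force P=3 kN at a=3/2 m (b=L-a=9/2):
  M_4 = Pa(L-x)/L  [x>a] = 3·(3/2)·(6-(9/2))/6 = 9/8 kN·m
Superposition: M = Σ M_i = -1953/40 kN·m ≈ -48.825000 kN·m

M(9/2) = -1953/40 kN·m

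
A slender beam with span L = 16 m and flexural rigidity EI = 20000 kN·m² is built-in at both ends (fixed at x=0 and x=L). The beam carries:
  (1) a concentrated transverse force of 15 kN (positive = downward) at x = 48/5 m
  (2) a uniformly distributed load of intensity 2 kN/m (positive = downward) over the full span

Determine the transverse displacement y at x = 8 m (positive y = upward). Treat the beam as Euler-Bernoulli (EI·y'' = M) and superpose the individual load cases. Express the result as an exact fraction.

Load 1 — point force P=15 kN at a=48/5 m (b=L-a=32/5):
  y_1 = -Pb²x²(3aL-(3a+b)x)/(6L³EI)  [x≤a] = -15·(32/5)²·8²·(3·(48/5)·16-(3·(48/5)+(32/5))·8)/(6·16³·20000) = -224/15625 m
Load 2 — uniform load w=2 kN/m over full span:
  y_2 = -wx²(L-x)²/(24EI) = -2·8²·(16-8)²/(24·20000) = -32/1875 m
Superposition: y = Σ y_i = -1472/46875 m ≈ -0.031403 m

y(8) = -1472/46875 m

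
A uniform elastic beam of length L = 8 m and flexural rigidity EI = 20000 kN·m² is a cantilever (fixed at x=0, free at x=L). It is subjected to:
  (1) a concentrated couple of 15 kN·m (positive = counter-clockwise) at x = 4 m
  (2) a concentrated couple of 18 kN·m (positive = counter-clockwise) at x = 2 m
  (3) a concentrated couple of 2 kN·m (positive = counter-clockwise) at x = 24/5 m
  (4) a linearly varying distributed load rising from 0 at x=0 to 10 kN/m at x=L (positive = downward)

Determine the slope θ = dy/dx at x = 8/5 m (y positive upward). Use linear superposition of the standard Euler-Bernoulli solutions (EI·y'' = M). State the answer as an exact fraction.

θ(8/5) = -10991/937500 rad

Load 1 — applied couple M₀=15 kN·m at a=4 m (b=L-a=4):
  θ_1 = M₀x/EI  [x≤a] = 15·(8/5)/20000 = 3/2500 rad
Load 2 — applied couple M₀=18 kN·m at a=2 m (b=L-a=6):
  θ_2 = M₀x/EI  [x≤a] = 18·(8/5)/20000 = 9/6250 rad
Load 3 — applied couple M₀=2 kN·m at a=24/5 m (b=L-a=16/5):
  θ_3 = M₀x/EI  [x≤a] = 2·(8/5)/20000 = 1/6250 rad
Load 4 — triangular load w₀=10 kN/m (0→w₀ over full span):
  θ_4 = (w₀Lx²/4-w₀L²x/3-w₀x⁴/(24L))/EI = (10·8·(8/5)²/4-10·8²·(8/5)/3-10·(8/5)⁴/(24·8))/20000 = -3404/234375 rad
Superposition: θ = Σ θ_i = -10991/937500 rad ≈ -0.011724 rad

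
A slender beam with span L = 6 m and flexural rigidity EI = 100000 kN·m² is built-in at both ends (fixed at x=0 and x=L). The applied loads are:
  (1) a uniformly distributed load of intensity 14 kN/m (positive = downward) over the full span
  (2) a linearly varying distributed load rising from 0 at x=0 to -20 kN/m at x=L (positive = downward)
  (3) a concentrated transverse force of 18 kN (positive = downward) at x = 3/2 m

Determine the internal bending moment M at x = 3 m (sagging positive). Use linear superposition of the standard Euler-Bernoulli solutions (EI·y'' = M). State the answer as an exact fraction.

Load 1 — uniform load w=14 kN/m over full span:
  M_1 = wLx/2 - wL²/12 - wx²/2 = 14·6·3/2 - 14·6²/12 - 14·3²/2 = 21 kN·m
Load 2 — triangular load w₀=-20 kN/m (0→w₀ over full span):
  M_2 = 3w₀Lx/20 - w₀L²/30 - w₀x³/(6L) = 3·(-20)·6·3/20 - (-20)·6²/30 - (-20)·3³/(6·6) = -15 kN·m
Load 3 — point force P=18 kN at a=3/2 m (b=L-a=9/2):
  M_3 = Pa²(a+3b)(L-x)/L³ - Pa²b/L²  [x>a] = 18·(3/2)²·((3/2)+3·(9/2))·(6-3)/6³ - 18·(3/2)²·(9/2)/6² = 27/8 kN·m
Superposition: M = Σ M_i = 75/8 kN·m ≈ 9.375000 kN·m

M(3) = 75/8 kN·m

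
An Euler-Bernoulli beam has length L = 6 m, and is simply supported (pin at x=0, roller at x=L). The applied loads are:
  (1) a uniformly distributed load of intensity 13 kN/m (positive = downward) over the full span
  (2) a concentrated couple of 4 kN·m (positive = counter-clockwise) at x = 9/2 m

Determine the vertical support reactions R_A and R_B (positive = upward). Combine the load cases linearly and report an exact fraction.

R_A = 119/3 kN, R_B = 115/3 kN

Load 1 — uniform load w=13 kN/m over full span:
  R_A = wL/2 = 13·6/2 = 39 kN
  R_B = wL/2 = 13·6/2 = 39 kN
Load 2 — applied couple M₀=4 kN·m at a=9/2 m (b=L-a=3/2):
  R_A = M₀/L = 4/6 = 2/3 kN
  R_B = -M₀/L = -4/6 = -2/3 kN
Superposition: R_A = 119/3 kN, R_B = 115/3 kN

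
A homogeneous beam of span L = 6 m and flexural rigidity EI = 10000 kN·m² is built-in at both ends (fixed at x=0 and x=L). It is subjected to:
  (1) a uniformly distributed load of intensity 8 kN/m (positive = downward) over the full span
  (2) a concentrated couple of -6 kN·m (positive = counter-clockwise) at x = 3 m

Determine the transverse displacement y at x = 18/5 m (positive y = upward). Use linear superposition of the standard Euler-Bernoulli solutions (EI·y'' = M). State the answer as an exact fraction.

Load 1 — uniform load w=8 kN/m over full span:
  y_1 = -wx²(L-x)²/(24EI) = -8·(18/5)²·(6-(18/5))²/(24·10000) = -972/390625 m
Load 2 — applied couple M₀=-6 kN·m at a=3 m (b=L-a=3):
  y_2 = (R_Ax³/6 - M_Ax²/2 - M₀(x-a)²/2)/EI  [x>a] with R_A=-3/2, M_A=-3/2 = ((-3/2)·(18/5)³/6 - (-3/2)·(18/5)²/2 - (-6)·((18/5)-3)²/2)/10000 = -27/312500 m
Superposition: y = Σ y_i = -4023/1562500 m ≈ -0.002575 m

y(18/5) = -4023/1562500 m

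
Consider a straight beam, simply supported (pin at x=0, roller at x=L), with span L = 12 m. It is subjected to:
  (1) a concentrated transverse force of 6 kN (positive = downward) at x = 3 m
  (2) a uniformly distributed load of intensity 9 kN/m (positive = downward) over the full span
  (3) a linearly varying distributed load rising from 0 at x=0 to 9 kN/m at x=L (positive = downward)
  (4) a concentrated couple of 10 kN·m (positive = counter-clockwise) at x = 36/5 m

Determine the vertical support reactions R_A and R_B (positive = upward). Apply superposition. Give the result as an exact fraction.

R_A = 232/3 kN, R_B = 272/3 kN

Load 1 — point force P=6 kN at a=3 m (b=L-a=9):
  R_A = Pb/L = 6·9/12 = 9/2 kN
  R_B = Pa/L = 6·3/12 = 3/2 kN
Load 2 — uniform load w=9 kN/m over full span:
  R_A = wL/2 = 9·12/2 = 54 kN
  R_B = wL/2 = 9·12/2 = 54 kN
Load 3 — triangular load w₀=9 kN/m (0→w₀ over full span):
  R_A = w₀L/6 = 9·12/6 = 18 kN
  R_B = w₀L/3 = 9·12/3 = 36 kN
Load 4 — applied couple M₀=10 kN·m at a=36/5 m (b=L-a=24/5):
  R_A = M₀/L = 10/12 = 5/6 kN
  R_B = -M₀/L = -10/12 = -5/6 kN
Superposition: R_A = 232/3 kN, R_B = 272/3 kN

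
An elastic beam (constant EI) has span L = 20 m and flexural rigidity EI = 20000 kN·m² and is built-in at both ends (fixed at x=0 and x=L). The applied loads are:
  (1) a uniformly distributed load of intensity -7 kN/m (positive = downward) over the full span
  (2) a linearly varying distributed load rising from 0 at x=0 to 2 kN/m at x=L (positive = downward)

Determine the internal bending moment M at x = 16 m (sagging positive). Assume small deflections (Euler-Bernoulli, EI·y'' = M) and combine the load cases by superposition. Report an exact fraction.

M(16) = 52/5 kN·m

Load 1 — uniform load w=-7 kN/m over full span:
  M_1 = wLx/2 - wL²/12 - wx²/2 = (-7)·20·16/2 - (-7)·20²/12 - (-7)·16²/2 = 28/3 kN·m
Load 2 — triangular load w₀=2 kN/m (0→w₀ over full span):
  M_2 = 3w₀Lx/20 - w₀L²/30 - w₀x³/(6L) = 3·2·20·16/20 - 2·20²/30 - 2·16³/(6·20) = 16/15 kN·m
Superposition: M = Σ M_i = 52/5 kN·m ≈ 10.400000 kN·m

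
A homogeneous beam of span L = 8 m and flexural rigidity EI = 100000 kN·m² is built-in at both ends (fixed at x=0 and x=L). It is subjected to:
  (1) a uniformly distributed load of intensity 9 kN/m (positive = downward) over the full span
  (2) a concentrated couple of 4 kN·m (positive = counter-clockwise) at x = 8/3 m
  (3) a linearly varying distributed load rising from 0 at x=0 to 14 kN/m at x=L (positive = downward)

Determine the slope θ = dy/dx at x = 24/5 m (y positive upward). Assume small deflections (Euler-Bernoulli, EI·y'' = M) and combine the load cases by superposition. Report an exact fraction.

θ(24/5) = 1702/5859375 rad

Load 1 — uniform load w=9 kN/m over full span:
  θ_1 = -wx(L-x)(L-2x)/(12EI) = -9·(24/5)·(8-(24/5))·(8-2·(24/5))/(12·100000) = 72/390625 rad
Load 2 — applied couple M₀=4 kN·m at a=8/3 m (b=L-a=16/3):
  θ_2 = (R_Ax²/2 - M_Ax - M₀(x-a))/EI  [x>a] with R_A=2/3, M_A=0 = ((2/3)·(24/5)²/2 - 0·(24/5) - 4·((24/5)-(8/3)))/100000 = -2/234375 rad
Load 3 — triangular load w₀=14 kN/m (0→w₀ over full span):
  θ_3 = -w₀(2x(L-x)(L-2x)(x+2L)+x²(L-x)²)/(120LEI) = -14·(2·(24/5)·(8-(24/5))·(8-2·(24/5))·((24/5)+2·8)+(24/5)²·(8-(24/5))²)/(120·8·100000) = 224/1953125 rad
Superposition: θ = Σ θ_i = 1702/5859375 rad ≈ 0.000290 rad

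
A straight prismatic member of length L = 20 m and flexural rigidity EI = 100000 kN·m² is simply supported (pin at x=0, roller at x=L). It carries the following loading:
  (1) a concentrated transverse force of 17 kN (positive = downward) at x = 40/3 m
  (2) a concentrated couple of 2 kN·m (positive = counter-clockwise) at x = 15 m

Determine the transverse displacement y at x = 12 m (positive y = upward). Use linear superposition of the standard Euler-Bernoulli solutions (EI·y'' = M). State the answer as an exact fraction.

Load 1 — point force P=17 kN at a=40/3 m (b=L-a=20/3):
  y_1 = -Pbx(L²-b²-x²)/(6LEI)  [x≤a] = -17·(20/3)·12·(20²-(20/3)²-12²)/(6·20·100000) = -2023/84375 m
Load 2 — applied couple M₀=2 kN·m at a=15 m (b=L-a=5):
  y_2 = (M₀x³/(6L)+C₁x)/EI  [x≤a] with C₁=M₀(3b²-L²)/(6L)=-65/12 = (2·12³/(6·20)+(-65/12)·12)/100000 = -181/500000 m
Superposition: y = Σ y_i = -328567/13500000 m ≈ -0.024338 m

y(12) = -328567/13500000 m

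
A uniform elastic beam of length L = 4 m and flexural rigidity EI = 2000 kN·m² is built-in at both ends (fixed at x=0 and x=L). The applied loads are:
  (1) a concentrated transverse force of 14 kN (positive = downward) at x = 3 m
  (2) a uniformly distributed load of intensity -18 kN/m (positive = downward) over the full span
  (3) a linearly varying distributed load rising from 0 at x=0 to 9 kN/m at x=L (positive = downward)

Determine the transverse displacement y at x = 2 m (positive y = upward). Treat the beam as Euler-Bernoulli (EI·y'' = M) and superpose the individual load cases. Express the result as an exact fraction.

Load 1 — point force P=14 kN at a=3 m (b=L-a=1):
  y_1 = -Pb²x²(3aL-(3a+b)x)/(6L³EI)  [x≤a] = -14·1²·2²·(3·3·4-(3·3+1)·2)/(6·4³·2000) = -7/6000 m
Load 2 — uniform load w=-18 kN/m over full span:
  y_2 = -wx²(L-x)²/(24EI) = -(-18)·2²·(4-2)²/(24·2000) = 3/500 m
Load 3 — triangular load w₀=9 kN/m (0→w₀ over full span):
  y_3 = -w₀x²(L-x)²(x+2L)/(120LEI) = -9·2²·(4-2)²·(2+2·4)/(120·4·2000) = -3/2000 m
Superposition: y = Σ y_i = 1/300 m ≈ 0.003333 m

y(2) = 1/300 m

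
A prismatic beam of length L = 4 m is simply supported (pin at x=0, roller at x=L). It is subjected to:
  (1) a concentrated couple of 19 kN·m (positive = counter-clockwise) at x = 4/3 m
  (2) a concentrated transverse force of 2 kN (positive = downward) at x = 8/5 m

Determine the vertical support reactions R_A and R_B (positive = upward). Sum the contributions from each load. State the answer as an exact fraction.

Load 1 — applied couple M₀=19 kN·m at a=4/3 m (b=L-a=8/3):
  R_A = M₀/L = 19/4 kN
  R_B = -M₀/L = -19/4 kN
Load 2 — point force P=2 kN at a=8/5 m (b=L-a=12/5):
  R_A = Pb/L = 2·(12/5)/4 = 6/5 kN
  R_B = Pa/L = 2·(8/5)/4 = 4/5 kN
Superposition: R_A = 119/20 kN, R_B = -79/20 kN

R_A = 119/20 kN, R_B = -79/20 kN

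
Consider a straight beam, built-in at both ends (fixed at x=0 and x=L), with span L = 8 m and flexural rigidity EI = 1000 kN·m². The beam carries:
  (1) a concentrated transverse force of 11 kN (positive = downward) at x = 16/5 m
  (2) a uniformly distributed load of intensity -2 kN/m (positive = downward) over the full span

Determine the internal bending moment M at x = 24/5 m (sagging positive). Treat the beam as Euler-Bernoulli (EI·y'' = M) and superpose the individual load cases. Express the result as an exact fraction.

M(24/5) = -1408/1875 kN·m

Load 1 — point force P=11 kN at a=16/5 m (b=L-a=24/5):
  M_1 = Pa²(a+3b)(L-x)/L³ - Pa²b/L²  [x>a] = 11·(16/5)²·((16/5)+3·(24/5))·(8-(24/5))/8³ - 11·(16/5)²·(24/5)/8² = 2464/625 kN·m
Load 2 — uniform load w=-2 kN/m over full span:
  M_2 = wLx/2 - wL²/12 - wx²/2 = (-2)·8·(24/5)/2 - (-2)·8²/12 - (-2)·(24/5)²/2 = -352/75 kN·m
Superposition: M = Σ M_i = -1408/1875 kN·m ≈ -0.750933 kN·m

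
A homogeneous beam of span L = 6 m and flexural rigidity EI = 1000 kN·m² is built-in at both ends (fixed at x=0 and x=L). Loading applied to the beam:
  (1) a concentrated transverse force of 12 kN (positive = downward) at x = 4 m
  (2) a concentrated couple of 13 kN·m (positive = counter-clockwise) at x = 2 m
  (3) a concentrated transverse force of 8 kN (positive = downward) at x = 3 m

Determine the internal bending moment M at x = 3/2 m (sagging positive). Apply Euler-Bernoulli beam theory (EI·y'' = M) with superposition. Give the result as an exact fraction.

Load 1 — point force P=12 kN at a=4 m (b=L-a=2):
  M_1 = Pb²(3a+b)x/L³ - Pab²/L²  [x≤a] = 12·2²·(3·4+2)·(3/2)/6³ - 12·4·2²/6² = -2/3 kN·m
Load 2 — applied couple M₀=13 kN·m at a=2 m (b=L-a=4):
  M_2 = R_Ax - M_A  [x≤a] with R_A=26/9, M_A=0 = (26/9)·(3/2) - 0 = 13/3 kN·m
Load 3 — point force P=8 kN at a=3 m (b=L-a=3):
  M_3 = Pb²(3a+b)x/L³ - Pab²/L²  [x≤a] = 8·3²·(3·3+3)·(3/2)/6³ - 8·3·3²/6² = 0 kN·m
Superposition: M = Σ M_i = 11/3 kN·m ≈ 3.666667 kN·m

M(3/2) = 11/3 kN·m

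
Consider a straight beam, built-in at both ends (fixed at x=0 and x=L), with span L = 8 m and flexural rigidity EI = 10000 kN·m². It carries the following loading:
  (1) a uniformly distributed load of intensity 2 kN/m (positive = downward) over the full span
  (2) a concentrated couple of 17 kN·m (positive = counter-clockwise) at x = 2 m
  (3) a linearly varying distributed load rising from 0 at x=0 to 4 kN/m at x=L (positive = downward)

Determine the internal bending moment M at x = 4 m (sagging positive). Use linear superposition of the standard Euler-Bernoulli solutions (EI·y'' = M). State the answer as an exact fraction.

Load 1 — uniform load w=2 kN/m over full span:
  M_1 = wLx/2 - wL²/12 - wx²/2 = 2·8·4/2 - 2·8²/12 - 2·4²/2 = 16/3 kN·m
Load 2 — applied couple M₀=17 kN·m at a=2 m (b=L-a=6):
  M_2 = R_Ax - M_A - M₀  [x>a] with R_A=153/64, M_A=-51/16 = (153/64)·4 - (-51/16) - 17 = -17/4 kN·m
Load 3 — triangular load w₀=4 kN/m (0→w₀ over full span):
  M_3 = 3w₀Lx/20 - w₀L²/30 - w₀x³/(6L) = 3·4·8·4/20 - 4·8²/30 - 4·4³/(6·8) = 16/3 kN·m
Superposition: M = Σ M_i = 77/12 kN·m ≈ 6.416667 kN·m

M(4) = 77/12 kN·m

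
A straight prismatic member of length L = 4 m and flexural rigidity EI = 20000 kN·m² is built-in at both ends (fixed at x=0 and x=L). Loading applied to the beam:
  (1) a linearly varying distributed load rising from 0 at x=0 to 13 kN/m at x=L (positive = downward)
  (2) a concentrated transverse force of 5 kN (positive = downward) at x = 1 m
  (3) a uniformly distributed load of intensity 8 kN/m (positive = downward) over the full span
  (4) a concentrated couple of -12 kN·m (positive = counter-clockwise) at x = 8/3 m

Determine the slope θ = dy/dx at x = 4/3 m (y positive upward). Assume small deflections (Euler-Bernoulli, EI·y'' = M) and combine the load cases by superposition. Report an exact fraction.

Load 1 — triangular load w₀=13 kN/m (0→w₀ over full span):
  θ_1 = -w₀(2x(L-x)(L-2x)(x+2L)+x²(L-x)²)/(120LEI) = -13·(2·(4/3)·(4-(4/3))·(4-2·(4/3))·((4/3)+2·4)+(4/3)²·(4-(4/3))²)/(120·4·20000) = -104/759375 rad
Load 2 — point force P=5 kN at a=1 m (b=L-a=3):
  θ_2 = Pa²(L-x)(2bL-(3b+a)(L-x))/(2L³EI)  [x>a] = 5·1²·(4-(4/3))·(2·3·4-(3·3+1)·(4-(4/3)))/(2·4³·20000) = -1/72000 rad
Load 3 — uniform load w=8 kN/m over full span:
  θ_3 = -wx(L-x)(L-2x)/(12EI) = -8·(4/3)·(4-(4/3))·(4-2·(4/3))/(12·20000) = -8/50625 rad
Load 4 — applied couple M₀=-12 kN·m at a=8/3 m (b=L-a=4/3):
  θ_4 = (R_Ax²/2 - M_Ax)/EI  [x≤a] with R_A=-4, M_A=-4 = ((-4)·(4/3)²/2 - (-4)·(4/3))/20000 = 1/11250 rad
Superposition: θ = Σ θ_i = -10691/48600000 rad ≈ -0.000220 rad

θ(4/3) = -10691/48600000 rad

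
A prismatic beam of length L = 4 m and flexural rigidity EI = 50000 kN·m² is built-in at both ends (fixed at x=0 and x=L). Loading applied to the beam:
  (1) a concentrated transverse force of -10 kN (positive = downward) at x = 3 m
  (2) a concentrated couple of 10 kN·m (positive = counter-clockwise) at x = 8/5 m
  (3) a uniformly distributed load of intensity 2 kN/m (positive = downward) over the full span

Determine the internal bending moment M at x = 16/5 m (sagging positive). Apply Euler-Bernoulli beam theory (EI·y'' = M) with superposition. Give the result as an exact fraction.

Load 1 — point force P=-10 kN at a=3 m (b=L-a=1):
  M_1 = Pa²(a+3b)(L-x)/L³ - Pa²b/L²  [x>a] = (-10)·3²·(3+3·1)·(4-(16/5))/4³ - (-10)·3²·1/4² = -9/8 kN·m
Load 2 — applied couple M₀=10 kN·m at a=8/5 m (b=L-a=12/5):
  M_2 = R_Ax - M_A - M₀  [x>a] with R_A=18/5, M_A=6/5 = (18/5)·(16/5) - (6/5) - 10 = 8/25 kN·m
Load 3 — uniform load w=2 kN/m over full span:
  M_3 = wLx/2 - wL²/12 - wx²/2 = 2·4·(16/5)/2 - 2·4²/12 - 2·(16/5)²/2 = -8/75 kN·m
Superposition: M = Σ M_i = -547/600 kN·m ≈ -0.911667 kN·m

M(16/5) = -547/600 kN·m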